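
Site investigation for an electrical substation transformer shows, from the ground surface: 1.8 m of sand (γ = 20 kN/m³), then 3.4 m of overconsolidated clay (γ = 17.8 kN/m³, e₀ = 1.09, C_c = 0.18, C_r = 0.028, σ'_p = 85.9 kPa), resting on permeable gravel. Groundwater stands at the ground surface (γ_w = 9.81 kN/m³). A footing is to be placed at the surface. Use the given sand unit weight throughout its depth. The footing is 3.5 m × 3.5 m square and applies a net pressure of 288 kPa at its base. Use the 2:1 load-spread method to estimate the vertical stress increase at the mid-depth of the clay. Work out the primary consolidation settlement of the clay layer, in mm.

S_c ≈ 43.8 mm

Mid-depth of clay below the ground surface: z = 1.8 + 3.4/2 = 3.5 m.
Total vertical stress at mid-clay: σ_v = 20×1.8 + 17.8×1.7 = 66.26 kPa.
Pore pressure: u = 9.81×(3.5 − 0) = 34.335 kPa.
Initial effective stress: σ'_0 = σ_v − u = 66.26 − 34.335 = 31.925 kPa.
Stress increase at mid-clay by the 2:1 spreading method:
Δσ = qBL/((B+z)(L+z)) = 288×3.5×3.5/((3.5+3.5)(3.5+3.5)) = 72 kPa
Final effective stress: σ'_f = 31.925 + 72 = 103.92 kPa.
σ'_f = 103.92 > σ'_p = 85.9 kPa, so the stress path crosses the preconsolidation pressure — recompression up to σ'_p, then virgin compression beyond:
S_c = H/(1+e₀)·[C_r·log₁₀(σ'_p/σ'_0) + C_c·log₁₀(σ'_f/σ'_p)]
    = 3.4/2.09 × [0.028×log₁₀(85.9/31.925) + 0.18×log₁₀(103.92/85.9)]
    = 1.6268 × [0.012036 + 0.014887] = 0.0438 m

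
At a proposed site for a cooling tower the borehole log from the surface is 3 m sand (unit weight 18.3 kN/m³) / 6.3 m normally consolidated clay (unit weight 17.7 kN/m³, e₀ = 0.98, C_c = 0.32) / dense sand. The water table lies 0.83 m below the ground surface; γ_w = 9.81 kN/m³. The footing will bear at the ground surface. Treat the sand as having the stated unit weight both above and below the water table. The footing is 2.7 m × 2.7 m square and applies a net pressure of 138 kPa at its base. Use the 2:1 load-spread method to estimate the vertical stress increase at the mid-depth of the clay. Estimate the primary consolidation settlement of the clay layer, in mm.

S_c ≈ 87.8 mm

Mid-depth of clay below the ground surface: z = 3 + 6.3/2 = 6.15 m.
Total vertical stress at mid-clay: σ_v = 18.3×3 + 17.7×3.15 = 110.66 kPa.
Pore pressure: u = 9.81×(6.15 − 0.83) = 52.189 kPa.
Initial effective stress: σ'_0 = σ_v − u = 110.66 − 52.189 = 58.471 kPa.
Stress increase at mid-clay by the 2:1 spreading method:
Δσ = qBL/((B+z)(L+z)) = 138×2.7×2.7/((2.7+6.15)(2.7+6.15)) = 12.845 kPa
Final effective stress: σ'_f = σ'_0 + Δσ = 58.471 + 12.845 = 71.316 kPa.
Normally consolidated clay, so the full stress increment lies on the virgin compression line:
S_c = C_c·H/(1+e₀)·log₁₀(σ'_f/σ'_0) = 0.32×6.3/(1+0.98)×log₁₀(71.316/58.471)
    = 1.0182 × 0.086246 = 0.08782 m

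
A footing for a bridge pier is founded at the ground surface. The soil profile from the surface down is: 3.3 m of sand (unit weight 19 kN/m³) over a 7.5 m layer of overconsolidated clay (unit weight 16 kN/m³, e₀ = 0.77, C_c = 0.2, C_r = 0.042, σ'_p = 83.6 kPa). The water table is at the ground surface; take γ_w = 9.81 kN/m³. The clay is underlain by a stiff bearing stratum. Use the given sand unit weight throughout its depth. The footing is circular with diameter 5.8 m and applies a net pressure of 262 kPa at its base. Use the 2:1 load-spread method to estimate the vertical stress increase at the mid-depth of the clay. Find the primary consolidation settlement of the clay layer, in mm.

Mid-depth of clay below the ground surface: z = 3.3 + 7.5/2 = 7.05 m.
Total vertical stress at mid-clay: σ_v = 19×3.3 + 16×3.75 = 122.7 kPa.
Pore pressure: u = 9.81×(7.05 − 0) = 69.16 kPa.
Initial effective stress: σ'_0 = σ_v − u = 122.7 − 69.16 = 53.54 kPa.
Stress increase at mid-clay by the 2:1 spreading method:
Δσ ≈ qD²/(D+z)² = 262×5.8²/(5.8+7.05)² = 53.377 kPa
Final effective stress: σ'_f = 53.54 + 53.377 = 106.92 kPa.
σ'_f = 106.92 > σ'_p = 83.6 kPa, so the stress path crosses the preconsolidation pressure — recompression up to σ'_p, then virgin compression beyond:
S_c = H/(1+e₀)·[C_r·log₁₀(σ'_p/σ'_0) + C_c·log₁₀(σ'_f/σ'_p)]
    = 7.5/1.77 × [0.042×log₁₀(83.6/53.54) + 0.2×log₁₀(106.92/83.6)]
    = 4.2373 × [0.0081282 + 0.021371] = 0.125 m

S_c ≈ 125 mm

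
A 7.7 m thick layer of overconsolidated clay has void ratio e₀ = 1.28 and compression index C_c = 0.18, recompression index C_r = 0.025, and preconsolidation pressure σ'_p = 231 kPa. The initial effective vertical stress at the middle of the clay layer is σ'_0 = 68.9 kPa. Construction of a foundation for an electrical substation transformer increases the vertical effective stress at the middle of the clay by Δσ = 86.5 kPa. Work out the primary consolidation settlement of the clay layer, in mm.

Final effective stress: σ'_f = 68.9 + 86.5 = 155.4 kPa.
σ'_f = 155.4 ≤ σ'_p = 231 kPa, so the clay remains overconsolidated and only the recompression index applies:
S_c = C_r·H/(1+e₀)·log₁₀(σ'_f/σ'_0) = 0.025×7.7/2.28×log₁₀(155.4/68.9)
    = 0.08443 × 0.35323 = 0.02982 m

S_c ≈ 29.8 mm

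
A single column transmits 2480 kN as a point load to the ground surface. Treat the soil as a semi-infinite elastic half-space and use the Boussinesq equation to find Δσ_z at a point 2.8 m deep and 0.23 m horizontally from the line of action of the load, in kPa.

Δσ_z ≈ 149 kPa

Boussinesq vertical stress below a point load on an elastic half-space:
Δσ_z = 3P/(2πz²) · [1 + (r/z)²]^(−5/2)
r/z = 0.23/2.8 = 0.082143; [1+(r/z)²]^(−5/2) = 0.98333.
Δσ_z = 3×2480/(2π×2.8²) × 0.98333 = 151.03 × 0.98333 = 148.5 kPa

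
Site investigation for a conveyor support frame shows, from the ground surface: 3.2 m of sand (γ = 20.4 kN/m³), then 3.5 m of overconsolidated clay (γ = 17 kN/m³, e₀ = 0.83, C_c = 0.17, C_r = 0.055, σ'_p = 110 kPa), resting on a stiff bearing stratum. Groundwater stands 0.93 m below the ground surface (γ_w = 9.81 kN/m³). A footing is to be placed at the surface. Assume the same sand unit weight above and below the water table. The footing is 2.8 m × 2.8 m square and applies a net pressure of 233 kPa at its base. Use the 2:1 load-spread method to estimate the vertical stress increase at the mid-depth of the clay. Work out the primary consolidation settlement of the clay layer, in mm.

Mid-depth of clay below the ground surface: z = 3.2 + 3.5/2 = 4.95 m.
Total vertical stress at mid-clay: σ_v = 20.4×3.2 + 17×1.75 = 95.03 kPa.
Pore pressure: u = 9.81×(4.95 − 0.93) = 39.436 kPa.
Initial effective stress: σ'_0 = σ_v − u = 95.03 − 39.436 = 55.594 kPa.
Stress increase at mid-clay by the 2:1 spreading method:
Δσ = qBL/((B+z)(L+z)) = 233×2.8×2.8/((2.8+4.95)(2.8+4.95)) = 30.414 kPa
Final effective stress: σ'_f = 55.594 + 30.414 = 86.008 kPa.
σ'_f = 86.008 ≤ σ'_p = 110 kPa, so the clay remains overconsolidated and only the recompression index applies:
S_c = C_r·H/(1+e₀)·log₁₀(σ'_f/σ'_0) = 0.055×3.5/1.83×log₁₀(86.008/55.594)
    = 0.10519 × 0.18951 = 0.01994 m

S_c ≈ 19.9 mm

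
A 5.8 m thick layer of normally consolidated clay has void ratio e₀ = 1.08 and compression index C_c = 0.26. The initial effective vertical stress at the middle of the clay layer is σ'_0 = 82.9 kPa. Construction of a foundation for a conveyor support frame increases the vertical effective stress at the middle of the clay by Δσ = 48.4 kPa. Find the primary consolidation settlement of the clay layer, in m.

Final effective stress: σ'_f = σ'_0 + Δσ = 82.9 + 48.4 = 131.3 kPa.
Normally consolidated clay, so the full stress increment lies on the virgin compression line:
S_c = C_c·H/(1+e₀)·log₁₀(σ'_f/σ'_0) = 0.26×5.8/(1+1.08)×log₁₀(131.3/82.9)
    = 0.725 × 0.19971 = 0.1448 m

S_c ≈ 0.145 m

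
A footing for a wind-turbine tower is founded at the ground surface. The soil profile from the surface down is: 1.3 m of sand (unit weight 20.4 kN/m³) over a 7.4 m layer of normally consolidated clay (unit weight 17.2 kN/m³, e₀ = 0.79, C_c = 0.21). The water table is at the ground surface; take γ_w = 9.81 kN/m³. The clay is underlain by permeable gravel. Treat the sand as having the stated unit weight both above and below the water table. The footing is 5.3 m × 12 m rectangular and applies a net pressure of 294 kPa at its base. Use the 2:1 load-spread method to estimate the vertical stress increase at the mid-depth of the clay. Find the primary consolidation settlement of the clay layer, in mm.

S_c ≈ 483 mm

Mid-depth of clay below the ground surface: z = 1.3 + 7.4/2 = 5 m.
Total vertical stress at mid-clay: σ_v = 20.4×1.3 + 17.2×3.7 = 90.16 kPa.
Pore pressure: u = 9.81×(5 − 0) = 49.05 kPa.
Initial effective stress: σ'_0 = σ_v − u = 90.16 − 49.05 = 41.11 kPa.
Stress increase at mid-clay by the 2:1 spreading method:
Δσ = qBL/((B+z)(L+z)) = 294×5.3×12/((5.3+5)(12+5)) = 106.79 kPa
Final effective stress: σ'_f = σ'_0 + Δσ = 41.11 + 106.79 = 147.9 kPa.
Normally consolidated clay, so the full stress increment lies on the virgin compression line:
S_c = C_c·H/(1+e₀)·log₁₀(σ'_f/σ'_0) = 0.21×7.4/(1+0.79)×log₁₀(147.9/41.11)
    = 0.86816 × 0.55602 = 0.4827 m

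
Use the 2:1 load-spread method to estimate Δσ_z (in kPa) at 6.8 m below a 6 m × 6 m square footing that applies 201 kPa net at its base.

By the 2:1 method the load spreads at 1 horizontal : 2 vertical, so at depth z the loaded area has grown by z in each plan dimension:
Δσ = qBL/((B+z)(L+z)) = 201×6×6/((6+6.8)(6+6.8)) = 44.165 kPa

Δσ_z ≈ 44.2 kPa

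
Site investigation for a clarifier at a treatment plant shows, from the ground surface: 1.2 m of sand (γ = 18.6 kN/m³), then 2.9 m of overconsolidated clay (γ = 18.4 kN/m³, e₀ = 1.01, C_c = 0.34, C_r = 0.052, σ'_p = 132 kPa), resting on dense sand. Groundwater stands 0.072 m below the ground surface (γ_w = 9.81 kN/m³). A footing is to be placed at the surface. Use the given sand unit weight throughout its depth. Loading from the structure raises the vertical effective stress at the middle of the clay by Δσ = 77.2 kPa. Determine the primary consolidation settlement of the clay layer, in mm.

S_c ≈ 47.2 mm

Mid-depth of clay below the ground surface: z = 1.2 + 2.9/2 = 2.65 m.
Total vertical stress at mid-clay: σ_v = 18.6×1.2 + 18.4×1.45 = 49 kPa.
Pore pressure: u = 9.81×(2.65 − 0.072) = 25.29 kPa.
Initial effective stress: σ'_0 = σ_v − u = 49 − 25.29 = 23.71 kPa.
Final effective stress: σ'_f = 23.71 + 77.2 = 100.91 kPa.
σ'_f = 100.91 ≤ σ'_p = 132 kPa, so the clay remains overconsolidated and only the recompression index applies:
S_c = C_r·H/(1+e₀)·log₁₀(σ'_f/σ'_0) = 0.052×2.9/2.01×log₁₀(100.91/23.71)
    = 0.075026 × 0.629 = 0.04719 m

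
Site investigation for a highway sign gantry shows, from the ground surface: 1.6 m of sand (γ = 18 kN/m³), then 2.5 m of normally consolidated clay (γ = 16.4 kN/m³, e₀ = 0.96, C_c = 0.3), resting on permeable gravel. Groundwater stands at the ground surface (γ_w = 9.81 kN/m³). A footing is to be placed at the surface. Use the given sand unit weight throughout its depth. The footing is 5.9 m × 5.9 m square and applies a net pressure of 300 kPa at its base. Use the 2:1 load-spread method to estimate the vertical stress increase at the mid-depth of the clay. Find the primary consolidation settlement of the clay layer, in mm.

Mid-depth of clay below the ground surface: z = 1.6 + 2.5/2 = 2.85 m.
Total vertical stress at mid-clay: σ_v = 18×1.6 + 16.4×1.25 = 49.3 kPa.
Pore pressure: u = 9.81×(2.85 − 0) = 27.959 kPa.
Initial effective stress: σ'_0 = σ_v − u = 49.3 − 27.959 = 21.341 kPa.
Stress increase at mid-clay by the 2:1 spreading method:
Δσ = qBL/((B+z)(L+z)) = 300×5.9×5.9/((5.9+2.85)(5.9+2.85)) = 136.4 kPa
Final effective stress: σ'_f = σ'_0 + Δσ = 21.341 + 136.4 = 157.74 kPa.
Normally consolidated clay, so the full stress increment lies on the virgin compression line:
S_c = C_c·H/(1+e₀)·log₁₀(σ'_f/σ'_0) = 0.3×2.5/(1+0.96)×log₁₀(157.74/21.341)
    = 0.38265 × 0.86873 = 0.3324 m

S_c ≈ 332 mm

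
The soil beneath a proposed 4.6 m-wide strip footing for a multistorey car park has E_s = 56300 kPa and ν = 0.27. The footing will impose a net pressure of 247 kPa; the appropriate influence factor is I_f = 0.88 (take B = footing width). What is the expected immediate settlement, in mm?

S_e ≈ 16.5 mm

Immediate (elastic) settlement: S_e = q·B·(1−ν²)/E_s · I_f.
S_e = 247 × 4.6 × (1 − 0.27²) / 56300 × 0.88
    = 247 × 4.6 × 0.9271 / 56300 × 0.88
    = 0.01646 m = 16.46 mm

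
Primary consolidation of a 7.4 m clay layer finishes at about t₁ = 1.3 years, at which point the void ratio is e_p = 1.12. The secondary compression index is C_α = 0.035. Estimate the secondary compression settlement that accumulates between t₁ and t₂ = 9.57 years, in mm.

S_s ≈ 106 mm

Secondary compression: S_s = C_α·H/(1+e_p)·log₁₀(t₂/t₁)
S_s = 0.035×7.4/(1+1.12)×log₁₀(9.57/1.3)
    = 0.1222 × 0.867 = 0.1059 m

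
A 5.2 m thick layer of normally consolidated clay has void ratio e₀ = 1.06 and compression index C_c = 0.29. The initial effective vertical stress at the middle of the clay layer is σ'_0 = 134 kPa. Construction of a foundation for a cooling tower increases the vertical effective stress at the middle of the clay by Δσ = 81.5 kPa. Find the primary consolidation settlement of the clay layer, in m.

Final effective stress: σ'_f = σ'_0 + Δσ = 134 + 81.5 = 215.5 kPa.
Normally consolidated clay, so the full stress increment lies on the virgin compression line:
S_c = C_c·H/(1+e₀)·log₁₀(σ'_f/σ'_0) = 0.29×5.2/(1+1.06)×log₁₀(215.5/134)
    = 0.73204 × 0.20634 = 0.151 m

S_c ≈ 0.151 m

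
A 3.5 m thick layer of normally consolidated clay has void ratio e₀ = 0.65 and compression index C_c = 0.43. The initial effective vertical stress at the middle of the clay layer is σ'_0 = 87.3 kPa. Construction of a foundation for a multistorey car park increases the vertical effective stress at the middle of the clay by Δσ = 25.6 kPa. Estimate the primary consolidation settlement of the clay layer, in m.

S_c ≈ 0.102 m

Final effective stress: σ'_f = σ'_0 + Δσ = 87.3 + 25.6 = 112.9 kPa.
Normally consolidated clay, so the full stress increment lies on the virgin compression line:
S_c = C_c·H/(1+e₀)·log₁₀(σ'_f/σ'_0) = 0.43×3.5/(1+0.65)×log₁₀(112.9/87.3)
    = 0.91212 × 0.11168 = 0.1019 m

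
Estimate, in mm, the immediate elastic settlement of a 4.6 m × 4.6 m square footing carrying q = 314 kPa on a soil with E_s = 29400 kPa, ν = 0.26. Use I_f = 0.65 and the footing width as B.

S_e ≈ 29.8 mm

Immediate (elastic) settlement: S_e = q·B·(1−ν²)/E_s · I_f.
S_e = 314 × 4.6 × (1 − 0.26²) / 29400 × 0.65
    = 314 × 4.6 × 0.9324 / 29400 × 0.65
    = 0.02978 m = 29.78 mm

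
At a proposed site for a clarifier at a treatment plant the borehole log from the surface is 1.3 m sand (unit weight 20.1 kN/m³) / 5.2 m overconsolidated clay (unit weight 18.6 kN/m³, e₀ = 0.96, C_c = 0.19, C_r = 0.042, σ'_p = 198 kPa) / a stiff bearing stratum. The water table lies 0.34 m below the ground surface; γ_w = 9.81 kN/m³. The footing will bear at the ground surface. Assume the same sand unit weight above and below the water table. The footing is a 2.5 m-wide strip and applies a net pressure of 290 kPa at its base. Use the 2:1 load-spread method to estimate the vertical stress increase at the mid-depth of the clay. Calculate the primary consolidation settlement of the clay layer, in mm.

S_c ≈ 65.4 mm

Mid-depth of clay below the ground surface: z = 1.3 + 5.2/2 = 3.9 m.
Total vertical stress at mid-clay: σ_v = 20.1×1.3 + 18.6×2.6 = 74.49 kPa.
Pore pressure: u = 9.81×(3.9 − 0.34) = 34.924 kPa.
Initial effective stress: σ'_0 = σ_v − u = 74.49 − 34.924 = 39.566 kPa.
Stress increase at mid-clay by the 2:1 spreading method:
Δσ = qB/(B+z) = 290×2.5/(2.5+3.9) = 113.28 kPa
Final effective stress: σ'_f = 39.566 + 113.28 = 152.85 kPa.
σ'_f = 152.85 ≤ σ'_p = 198 kPa, so the clay remains overconsolidated and only the recompression index applies:
S_c = C_r·H/(1+e₀)·log₁₀(σ'_f/σ'_0) = 0.042×5.2/1.96×log₁₀(152.85/39.566)
    = 0.11143 × 0.58694 = 0.0654 m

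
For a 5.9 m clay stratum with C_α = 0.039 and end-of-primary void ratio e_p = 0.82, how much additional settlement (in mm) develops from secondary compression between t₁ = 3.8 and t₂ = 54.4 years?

Secondary compression: S_s = C_α·H/(1+e_p)·log₁₀(t₂/t₁)
S_s = 0.039×5.9/(1+0.82)×log₁₀(54.4/3.8)
    = 0.1264 × 1.156 = 0.1461 m

S_s ≈ 146 mm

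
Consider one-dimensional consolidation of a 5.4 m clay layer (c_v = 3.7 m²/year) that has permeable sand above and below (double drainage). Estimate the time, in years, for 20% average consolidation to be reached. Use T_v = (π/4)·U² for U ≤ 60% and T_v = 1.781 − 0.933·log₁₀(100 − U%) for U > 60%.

Drainage path length: H_d = H/2 = 2.7 m (double drainage).
U ≤ 60%: T_v = (π/4)·U² = (π/4)×0.2² = 0.031416.
t = T_v·H_d²/c_v = 0.031416×2.7²/3.7 = 0.0619 years.

t ≈ 0.0619 years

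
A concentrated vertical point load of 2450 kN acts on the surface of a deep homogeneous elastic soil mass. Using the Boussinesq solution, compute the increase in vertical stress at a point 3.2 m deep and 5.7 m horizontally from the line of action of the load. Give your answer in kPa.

Δσ_z ≈ 3.21 kPa

Boussinesq vertical stress below a point load on an elastic half-space:
Δσ_z = 3P/(2πz²) · [1 + (r/z)²]^(−5/2)
r/z = 5.7/3.2 = 1.7812; [1+(r/z)²]^(−5/2) = 0.028114.
Δσ_z = 3×2450/(2π×3.2²) × 0.028114 = 114.24 × 0.028114 = 3.212 kPa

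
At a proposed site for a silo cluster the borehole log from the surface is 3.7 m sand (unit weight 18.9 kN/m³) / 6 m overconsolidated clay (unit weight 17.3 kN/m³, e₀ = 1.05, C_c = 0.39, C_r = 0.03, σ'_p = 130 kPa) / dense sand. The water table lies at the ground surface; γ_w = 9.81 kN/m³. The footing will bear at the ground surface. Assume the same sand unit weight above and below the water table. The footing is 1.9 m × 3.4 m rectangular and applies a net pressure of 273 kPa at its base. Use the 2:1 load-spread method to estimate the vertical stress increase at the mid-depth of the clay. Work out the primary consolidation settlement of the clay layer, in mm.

S_c ≈ 11.8 mm

Mid-depth of clay below the ground surface: z = 3.7 + 6/2 = 6.7 m.
Total vertical stress at mid-clay: σ_v = 18.9×3.7 + 17.3×3 = 121.83 kPa.
Pore pressure: u = 9.81×(6.7 − 0) = 65.727 kPa.
Initial effective stress: σ'_0 = σ_v − u = 121.83 − 65.727 = 56.103 kPa.
Stress increase at mid-clay by the 2:1 spreading method:
Δσ = qBL/((B+z)(L+z)) = 273×1.9×3.4/((1.9+6.7)(3.4+6.7)) = 20.304 kPa
Final effective stress: σ'_f = 56.103 + 20.304 = 76.407 kPa.
σ'_f = 76.407 ≤ σ'_p = 130 kPa, so the clay remains overconsolidated and only the recompression index applies:
S_c = C_r·H/(1+e₀)·log₁₀(σ'_f/σ'_0) = 0.03×6/2.05×log₁₀(76.407/56.103)
    = 0.087804 × 0.13415 = 0.01178 m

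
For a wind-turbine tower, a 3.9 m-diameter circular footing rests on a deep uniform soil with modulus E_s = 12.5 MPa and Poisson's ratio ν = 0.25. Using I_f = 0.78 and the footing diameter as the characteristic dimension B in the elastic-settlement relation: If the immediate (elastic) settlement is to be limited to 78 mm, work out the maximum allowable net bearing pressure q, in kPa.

q ≈ 342 kPa

E_s = 12.5 MPa = 12500 kPa.
S_e = q·B·(1−ν²)/E_s · I_f  ⇒  q = S_e·E_s / (B·(1−ν²)·I_f).
q = 0.078 × 12500 / (3.9 × 0.9375 × 0.78) = 341.9 kPa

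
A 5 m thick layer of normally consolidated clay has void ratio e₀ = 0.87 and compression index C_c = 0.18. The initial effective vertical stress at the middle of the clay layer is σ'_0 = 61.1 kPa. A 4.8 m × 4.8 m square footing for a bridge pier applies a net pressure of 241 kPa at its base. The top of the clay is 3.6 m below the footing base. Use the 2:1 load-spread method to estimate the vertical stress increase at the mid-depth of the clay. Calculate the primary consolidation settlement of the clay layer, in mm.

S_c ≈ 119 mm

Mid-depth of clay below the footing base: z = 3.6 + 5/2 = 6.1 m.
Stress increase at mid-clay by the 2:1 spreading method:
Δσ = qBL/((B+z)(L+z)) = 241×4.8×4.8/((4.8+6.1)(4.8+6.1)) = 46.735 kPa
Final effective stress: σ'_f = σ'_0 + Δσ = 61.1 + 46.735 = 107.84 kPa.
Normally consolidated clay, so the full stress increment lies on the virgin compression line:
S_c = C_c·H/(1+e₀)·log₁₀(σ'_f/σ'_0) = 0.18×5/(1+0.87)×log₁₀(107.84/61.1)
    = 0.48128 × 0.24674 = 0.1188 m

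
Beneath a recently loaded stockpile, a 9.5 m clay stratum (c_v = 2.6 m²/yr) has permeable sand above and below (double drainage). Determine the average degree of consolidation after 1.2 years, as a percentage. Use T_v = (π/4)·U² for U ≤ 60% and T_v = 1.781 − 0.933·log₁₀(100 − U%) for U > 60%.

U ≈ 42 %

Drainage path length: H_d = H/2 = 4.75 m (double drainage).
T_v = c_v·t/H_d² = 2.6×1.2/4.75² = 0.13828.
T_v = 0.13828 corresponds to the U ≤ 60% branch:
U = √(4T_v/π) = 0.4196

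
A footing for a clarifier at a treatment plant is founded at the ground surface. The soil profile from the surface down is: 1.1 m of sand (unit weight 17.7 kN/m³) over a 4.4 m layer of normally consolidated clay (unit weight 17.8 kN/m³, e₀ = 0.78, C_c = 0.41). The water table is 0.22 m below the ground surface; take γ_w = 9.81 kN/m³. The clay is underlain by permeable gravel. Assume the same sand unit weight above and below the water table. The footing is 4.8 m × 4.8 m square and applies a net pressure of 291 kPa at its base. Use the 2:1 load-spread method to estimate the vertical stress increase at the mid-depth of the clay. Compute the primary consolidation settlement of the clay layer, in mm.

Mid-depth of clay below the ground surface: z = 1.1 + 4.4/2 = 3.3 m.
Total vertical stress at mid-clay: σ_v = 17.7×1.1 + 17.8×2.2 = 58.63 kPa.
Pore pressure: u = 9.81×(3.3 − 0.22) = 30.215 kPa.
Initial effective stress: σ'_0 = σ_v − u = 58.63 − 30.215 = 28.415 kPa.
Stress increase at mid-clay by the 2:1 spreading method:
Δσ = qBL/((B+z)(L+z)) = 291×4.8×4.8/((4.8+3.3)(4.8+3.3)) = 102.19 kPa
Final effective stress: σ'_f = σ'_0 + Δσ = 28.415 + 102.19 = 130.6 kPa.
Normally consolidated clay, so the full stress increment lies on the virgin compression line:
S_c = C_c·H/(1+e₀)·log₁₀(σ'_f/σ'_0) = 0.41×4.4/(1+0.78)×log₁₀(130.6/28.415)
    = 1.0135 × 0.6624 = 0.6713 m

S_c ≈ 671 mm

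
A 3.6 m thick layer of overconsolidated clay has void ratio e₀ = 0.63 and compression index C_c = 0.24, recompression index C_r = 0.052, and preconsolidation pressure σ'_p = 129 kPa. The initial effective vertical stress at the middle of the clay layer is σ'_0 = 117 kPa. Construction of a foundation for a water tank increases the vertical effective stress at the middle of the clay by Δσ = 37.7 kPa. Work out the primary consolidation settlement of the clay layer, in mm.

S_c ≈ 46.7 mm

Final effective stress: σ'_f = 117 + 37.7 = 154.7 kPa.
σ'_f = 154.7 > σ'_p = 129 kPa, so the stress path crosses the preconsolidation pressure — recompression up to σ'_p, then virgin compression beyond:
S_c = H/(1+e₀)·[C_r·log₁₀(σ'_p/σ'_0) + C_c·log₁₀(σ'_f/σ'_p)]
    = 3.6/1.63 × [0.052×log₁₀(129/117) + 0.24×log₁₀(154.7/129)]
    = 2.2086 × [0.002205 + 0.018936] = 0.04669 m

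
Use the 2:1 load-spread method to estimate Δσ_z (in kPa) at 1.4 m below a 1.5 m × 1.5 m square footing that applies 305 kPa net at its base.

Δσ_z ≈ 81.6 kPa

By the 2:1 method the load spreads at 1 horizontal : 2 vertical, so at depth z the loaded area has grown by z in each plan dimension:
Δσ = qBL/((B+z)(L+z)) = 305×1.5×1.5/((1.5+1.4)(1.5+1.4)) = 81.599 kPa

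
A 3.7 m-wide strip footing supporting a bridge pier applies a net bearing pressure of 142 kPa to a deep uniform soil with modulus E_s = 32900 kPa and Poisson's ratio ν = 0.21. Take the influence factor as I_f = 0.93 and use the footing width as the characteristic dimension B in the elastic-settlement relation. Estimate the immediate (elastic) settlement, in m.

S_e ≈ 0.0142 m

Immediate (elastic) settlement: S_e = q·B·(1−ν²)/E_s · I_f.
S_e = 142 × 3.7 × (1 − 0.21²) / 32900 × 0.93
    = 142 × 3.7 × 0.9559 / 32900 × 0.93
    = 0.0142 m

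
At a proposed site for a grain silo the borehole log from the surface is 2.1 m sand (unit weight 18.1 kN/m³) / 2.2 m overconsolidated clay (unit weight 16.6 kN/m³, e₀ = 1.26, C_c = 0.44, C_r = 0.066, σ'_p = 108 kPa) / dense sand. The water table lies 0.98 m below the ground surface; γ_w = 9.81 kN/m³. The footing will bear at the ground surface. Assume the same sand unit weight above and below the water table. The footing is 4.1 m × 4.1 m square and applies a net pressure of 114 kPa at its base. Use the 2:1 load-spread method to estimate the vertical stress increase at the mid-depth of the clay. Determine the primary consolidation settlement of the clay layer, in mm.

Mid-depth of clay below the ground surface: z = 2.1 + 2.2/2 = 3.2 m.
Total vertical stress at mid-clay: σ_v = 18.1×2.1 + 16.6×1.1 = 56.27 kPa.
Pore pressure: u = 9.81×(3.2 − 0.98) = 21.778 kPa.
Initial effective stress: σ'_0 = σ_v − u = 56.27 − 21.778 = 34.492 kPa.
Stress increase at mid-clay by the 2:1 spreading method:
Δσ = qBL/((B+z)(L+z)) = 114×4.1×4.1/((4.1+3.2)(4.1+3.2)) = 35.961 kPa
Final effective stress: σ'_f = 34.492 + 35.961 = 70.453 kPa.
σ'_f = 70.453 ≤ σ'_p = 108 kPa, so the clay remains overconsolidated and only the recompression index applies:
S_c = C_r·H/(1+e₀)·log₁₀(σ'_f/σ'_0) = 0.066×2.2/2.26×log₁₀(70.453/34.492)
    = 0.064248 × 0.31018 = 0.01993 m

S_c ≈ 19.9 mm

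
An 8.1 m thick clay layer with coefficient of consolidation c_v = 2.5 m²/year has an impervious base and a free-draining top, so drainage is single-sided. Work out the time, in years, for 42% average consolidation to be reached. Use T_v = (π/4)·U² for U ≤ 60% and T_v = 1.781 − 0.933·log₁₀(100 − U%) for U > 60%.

Drainage path length: H_d = H = 8.1 m (single drainage).
U ≤ 60%: T_v = (π/4)·U² = (π/4)×0.42² = 0.13854.
t = T_v·H_d²/c_v = 0.13854×8.1²/2.5 = 3.636 years.

t ≈ 3.64 years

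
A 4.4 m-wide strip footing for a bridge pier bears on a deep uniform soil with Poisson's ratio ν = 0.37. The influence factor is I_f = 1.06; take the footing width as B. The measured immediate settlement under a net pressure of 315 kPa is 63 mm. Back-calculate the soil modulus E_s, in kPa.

S_e = q·B·(1−ν²)/E_s · I_f  ⇒  E_s = q·B·(1−ν²)·I_f / S_e.
E_s = 315 × 4.4 × 0.8631 × 1.06 / 0.063 = 20130 kPa

E_s ≈ 20100 kPa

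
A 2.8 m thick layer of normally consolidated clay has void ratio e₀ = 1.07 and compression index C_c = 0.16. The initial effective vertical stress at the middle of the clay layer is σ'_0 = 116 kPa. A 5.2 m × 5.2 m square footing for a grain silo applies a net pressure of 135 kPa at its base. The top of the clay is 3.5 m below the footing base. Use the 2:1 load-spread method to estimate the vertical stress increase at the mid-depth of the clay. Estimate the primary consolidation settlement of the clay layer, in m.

S_c ≈ 0.0253 m

Mid-depth of clay below the footing base: z = 3.5 + 2.8/2 = 4.9 m.
Stress increase at mid-clay by the 2:1 spreading method:
Δσ = qBL/((B+z)(L+z)) = 135×5.2×5.2/((5.2+4.9)(5.2+4.9)) = 35.785 kPa
Final effective stress: σ'_f = σ'_0 + Δσ = 116 + 35.785 = 151.78 kPa.
Normally consolidated clay, so the full stress increment lies on the virgin compression line:
S_c = C_c·H/(1+e₀)·log₁₀(σ'_f/σ'_0) = 0.16×2.8/(1+1.07)×log₁₀(151.78/116)
    = 0.21643 × 0.11676 = 0.02527 m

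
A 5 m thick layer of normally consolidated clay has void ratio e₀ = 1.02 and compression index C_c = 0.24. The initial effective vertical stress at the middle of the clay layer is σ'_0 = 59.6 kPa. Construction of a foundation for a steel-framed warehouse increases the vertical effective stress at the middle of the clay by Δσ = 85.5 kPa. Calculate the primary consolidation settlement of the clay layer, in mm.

S_c ≈ 230 mm

Final effective stress: σ'_f = σ'_0 + Δσ = 59.6 + 85.5 = 145.1 kPa.
Normally consolidated clay, so the full stress increment lies on the virgin compression line:
S_c = C_c·H/(1+e₀)·log₁₀(σ'_f/σ'_0) = 0.24×5/(1+1.02)×log₁₀(145.1/59.6)
    = 0.59406 × 0.38642 = 0.2296 m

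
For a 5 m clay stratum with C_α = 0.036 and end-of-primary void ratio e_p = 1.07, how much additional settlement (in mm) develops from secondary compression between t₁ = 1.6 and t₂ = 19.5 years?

S_s ≈ 94.4 mm

Secondary compression: S_s = C_α·H/(1+e_p)·log₁₀(t₂/t₁)
S_s = 0.036×5/(1+1.07)×log₁₀(19.5/1.6)
    = 0.08696 × 1.086 = 0.09443 m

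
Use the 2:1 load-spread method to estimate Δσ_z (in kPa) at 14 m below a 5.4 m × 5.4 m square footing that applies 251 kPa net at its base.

By the 2:1 method the load spreads at 1 horizontal : 2 vertical, so at depth z the loaded area has grown by z in each plan dimension:
Δσ = qBL/((B+z)(L+z)) = 251×5.4×5.4/((5.4+14)(5.4+14)) = 19.447 kPa

Δσ_z ≈ 19.4 kPa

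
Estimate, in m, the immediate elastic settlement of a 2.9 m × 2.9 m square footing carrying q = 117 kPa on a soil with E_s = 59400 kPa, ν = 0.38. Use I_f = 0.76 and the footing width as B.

Immediate (elastic) settlement: S_e = q·B·(1−ν²)/E_s · I_f.
S_e = 117 × 2.9 × (1 − 0.38²) / 59400 × 0.76
    = 117 × 2.9 × 0.8556 / 59400 × 0.76
    = 0.003714 m

S_e ≈ 0.00371 m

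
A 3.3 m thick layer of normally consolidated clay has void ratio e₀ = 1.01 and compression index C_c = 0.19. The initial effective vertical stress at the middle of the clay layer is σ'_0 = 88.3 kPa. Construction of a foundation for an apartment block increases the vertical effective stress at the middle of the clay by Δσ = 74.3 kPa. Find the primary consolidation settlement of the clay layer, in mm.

S_c ≈ 82.7 mm

Final effective stress: σ'_f = σ'_0 + Δσ = 88.3 + 74.3 = 162.6 kPa.
Normally consolidated clay, so the full stress increment lies on the virgin compression line:
S_c = C_c·H/(1+e₀)·log₁₀(σ'_f/σ'_0) = 0.19×3.3/(1+1.01)×log₁₀(162.6/88.3)
    = 0.31194 × 0.26516 = 0.08271 m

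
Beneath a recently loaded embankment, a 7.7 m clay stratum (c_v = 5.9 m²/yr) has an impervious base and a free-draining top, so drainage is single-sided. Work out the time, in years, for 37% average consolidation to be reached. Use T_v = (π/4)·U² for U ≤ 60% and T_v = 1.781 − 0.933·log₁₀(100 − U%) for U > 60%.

Drainage path length: H_d = H = 7.7 m (single drainage).
U ≤ 60%: T_v = (π/4)·U² = (π/4)×0.37² = 0.10752.
t = T_v·H_d²/c_v = 0.10752×7.7²/5.9 = 1.08 years.

t ≈ 1.08 years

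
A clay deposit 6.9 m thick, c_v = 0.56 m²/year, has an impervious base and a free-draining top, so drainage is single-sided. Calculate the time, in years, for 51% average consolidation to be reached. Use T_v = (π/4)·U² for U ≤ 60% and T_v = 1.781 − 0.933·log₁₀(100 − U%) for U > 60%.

Drainage path length: H_d = H = 6.9 m (single drainage).
U ≤ 60%: T_v = (π/4)·U² = (π/4)×0.51² = 0.20428.
t = T_v·H_d²/c_v = 0.20428×6.9²/0.56 = 17.37 years.

t ≈ 17.4 years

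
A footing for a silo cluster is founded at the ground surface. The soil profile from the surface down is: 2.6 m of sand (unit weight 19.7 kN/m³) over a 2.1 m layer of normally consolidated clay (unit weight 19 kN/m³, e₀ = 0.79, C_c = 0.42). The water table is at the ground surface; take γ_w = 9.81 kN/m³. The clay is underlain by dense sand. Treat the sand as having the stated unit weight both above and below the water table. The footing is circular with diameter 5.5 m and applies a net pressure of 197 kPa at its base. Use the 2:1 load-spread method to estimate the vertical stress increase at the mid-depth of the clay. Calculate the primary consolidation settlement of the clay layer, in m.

Mid-depth of clay below the ground surface: z = 2.6 + 2.1/2 = 3.65 m.
Total vertical stress at mid-clay: σ_v = 19.7×2.6 + 19×1.05 = 71.17 kPa.
Pore pressure: u = 9.81×(3.65 − 0) = 35.806 kPa.
Initial effective stress: σ'_0 = σ_v − u = 71.17 − 35.806 = 35.364 kPa.
Stress increase at mid-clay by the 2:1 spreading method:
Δσ ≈ qD²/(D+z)² = 197×5.5²/(5.5+3.65)² = 71.179 kPa
Final effective stress: σ'_f = σ'_0 + Δσ = 35.364 + 71.179 = 106.54 kPa.
Normally consolidated clay, so the full stress increment lies on the virgin compression line:
S_c = C_c·H/(1+e₀)·log₁₀(σ'_f/σ'_0) = 0.42×2.1/(1+0.79)×log₁₀(106.54/35.364)
    = 0.49274 × 0.47895 = 0.236 m

S_c ≈ 0.236 m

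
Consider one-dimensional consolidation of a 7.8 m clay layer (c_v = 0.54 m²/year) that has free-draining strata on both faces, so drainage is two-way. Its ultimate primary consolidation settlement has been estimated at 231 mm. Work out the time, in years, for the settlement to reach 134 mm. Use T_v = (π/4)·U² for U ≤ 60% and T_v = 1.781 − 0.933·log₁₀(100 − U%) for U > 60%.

t ≈ 7.44 years

Drainage path length: H_d = H/2 = 3.9 m (double drainage).
U = S(t)/S_ult = 134/231 = 0.5801.
U ≤ 60%: T_v = (π/4)·U² = (π/4)×0.58009² = 0.26429.
t = T_v·H_d²/c_v = 0.26429×3.9²/0.54 = 7.444 years.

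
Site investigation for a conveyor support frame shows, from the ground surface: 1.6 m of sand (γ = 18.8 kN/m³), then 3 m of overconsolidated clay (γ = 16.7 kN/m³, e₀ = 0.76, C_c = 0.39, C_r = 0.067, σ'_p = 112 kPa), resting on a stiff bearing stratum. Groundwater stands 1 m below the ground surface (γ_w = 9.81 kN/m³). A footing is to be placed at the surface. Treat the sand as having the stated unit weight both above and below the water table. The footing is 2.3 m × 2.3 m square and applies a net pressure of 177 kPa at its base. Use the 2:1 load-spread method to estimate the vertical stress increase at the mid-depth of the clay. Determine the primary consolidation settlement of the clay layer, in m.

S_c ≈ 0.0326 m

Mid-depth of clay below the ground surface: z = 1.6 + 3/2 = 3.1 m.
Total vertical stress at mid-clay: σ_v = 18.8×1.6 + 16.7×1.5 = 55.13 kPa.
Pore pressure: u = 9.81×(3.1 − 1) = 20.601 kPa.
Initial effective stress: σ'_0 = σ_v − u = 55.13 − 20.601 = 34.529 kPa.
Stress increase at mid-clay by the 2:1 spreading method:
Δσ = qBL/((B+z)(L+z)) = 177×2.3×2.3/((2.3+3.1)(2.3+3.1)) = 32.11 kPa
Final effective stress: σ'_f = 34.529 + 32.11 = 66.639 kPa.
σ'_f = 66.639 ≤ σ'_p = 112 kPa, so the clay remains overconsolidated and only the recompression index applies:
S_c = C_r·H/(1+e₀)·log₁₀(σ'_f/σ'_0) = 0.067×3/1.76×log₁₀(66.639/34.529)
    = 0.1142 × 0.28554 = 0.03261 m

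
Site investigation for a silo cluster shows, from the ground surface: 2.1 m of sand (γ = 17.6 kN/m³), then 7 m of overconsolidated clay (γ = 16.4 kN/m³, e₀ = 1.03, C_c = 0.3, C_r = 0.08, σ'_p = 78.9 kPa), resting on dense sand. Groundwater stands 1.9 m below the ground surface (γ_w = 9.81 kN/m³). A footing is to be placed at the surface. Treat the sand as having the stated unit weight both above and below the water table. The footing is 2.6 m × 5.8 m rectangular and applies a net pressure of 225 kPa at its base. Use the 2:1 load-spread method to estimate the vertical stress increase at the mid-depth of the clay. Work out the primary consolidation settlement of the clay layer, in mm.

Mid-depth of clay below the ground surface: z = 2.1 + 7/2 = 5.6 m.
Total vertical stress at mid-clay: σ_v = 17.6×2.1 + 16.4×3.5 = 94.36 kPa.
Pore pressure: u = 9.81×(5.6 − 1.9) = 36.297 kPa.
Initial effective stress: σ'_0 = σ_v − u = 94.36 − 36.297 = 58.063 kPa.
Stress increase at mid-clay by the 2:1 spreading method:
Δσ = qBL/((B+z)(L+z)) = 225×2.6×5.8/((2.6+5.6)(5.8+5.6)) = 36.297 kPa
Final effective stress: σ'_f = 58.063 + 36.297 = 94.36 kPa.
σ'_f = 94.36 > σ'_p = 78.9 kPa, so the stress path crosses the preconsolidation pressure — recompression up to σ'_p, then virgin compression beyond:
S_c = H/(1+e₀)·[C_r·log₁₀(σ'_p/σ'_0) + C_c·log₁₀(σ'_f/σ'_p)]
    = 7/2.03 × [0.08×log₁₀(78.9/58.063) + 0.3×log₁₀(94.36/78.9)]
    = 3.4483 × [0.010654 + 0.023313] = 0.1171 m

S_c ≈ 117 mm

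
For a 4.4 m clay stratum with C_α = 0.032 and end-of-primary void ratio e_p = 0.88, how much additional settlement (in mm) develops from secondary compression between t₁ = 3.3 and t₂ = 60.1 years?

Secondary compression: S_s = C_α·H/(1+e_p)·log₁₀(t₂/t₁)
S_s = 0.032×4.4/(1+0.88)×log₁₀(60.1/3.3)
    = 0.07489 × 1.26 = 0.09439 m

S_s ≈ 94.4 mm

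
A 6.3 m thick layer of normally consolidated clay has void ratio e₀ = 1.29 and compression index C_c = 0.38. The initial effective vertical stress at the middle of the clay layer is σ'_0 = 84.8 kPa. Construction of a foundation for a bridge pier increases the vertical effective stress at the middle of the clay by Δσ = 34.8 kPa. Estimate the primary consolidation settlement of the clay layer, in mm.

Final effective stress: σ'_f = σ'_0 + Δσ = 84.8 + 34.8 = 119.6 kPa.
Normally consolidated clay, so the full stress increment lies on the virgin compression line:
S_c = C_c·H/(1+e₀)·log₁₀(σ'_f/σ'_0) = 0.38×6.3/(1+1.29)×log₁₀(119.6/84.8)
    = 1.0454 × 0.14934 = 0.1561 m

S_c ≈ 156 mm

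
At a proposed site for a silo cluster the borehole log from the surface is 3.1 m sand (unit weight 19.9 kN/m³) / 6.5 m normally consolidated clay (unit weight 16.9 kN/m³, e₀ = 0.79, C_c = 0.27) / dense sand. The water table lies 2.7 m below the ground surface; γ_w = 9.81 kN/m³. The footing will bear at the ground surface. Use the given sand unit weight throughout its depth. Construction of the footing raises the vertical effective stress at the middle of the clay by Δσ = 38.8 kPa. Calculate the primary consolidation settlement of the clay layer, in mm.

Mid-depth of clay below the ground surface: z = 3.1 + 6.5/2 = 6.35 m.
Total vertical stress at mid-clay: σ_v = 19.9×3.1 + 16.9×3.25 = 116.61 kPa.
Pore pressure: u = 9.81×(6.35 − 2.7) = 35.806 kPa.
Initial effective stress: σ'_0 = σ_v − u = 116.61 − 35.806 = 80.804 kPa.
Final effective stress: σ'_f = σ'_0 + Δσ = 80.804 + 38.8 = 119.6 kPa.
Normally consolidated clay, so the full stress increment lies on the virgin compression line:
S_c = C_c·H/(1+e₀)·log₁₀(σ'_f/σ'_0) = 0.27×6.5/(1+0.79)×log₁₀(119.6/80.804)
    = 0.98045 × 0.1703 = 0.167 m

S_c ≈ 167 mm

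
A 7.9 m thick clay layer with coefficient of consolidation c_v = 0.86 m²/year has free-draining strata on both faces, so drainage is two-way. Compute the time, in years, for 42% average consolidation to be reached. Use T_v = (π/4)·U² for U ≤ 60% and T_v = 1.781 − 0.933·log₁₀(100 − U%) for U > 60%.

Drainage path length: H_d = H/2 = 3.95 m (double drainage).
U ≤ 60%: T_v = (π/4)·U² = (π/4)×0.42² = 0.13854.
t = T_v·H_d²/c_v = 0.13854×3.95²/0.86 = 2.513 years.

t ≈ 2.51 years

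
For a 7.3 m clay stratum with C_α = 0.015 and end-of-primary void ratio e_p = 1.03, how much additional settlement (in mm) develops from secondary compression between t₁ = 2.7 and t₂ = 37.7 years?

S_s ≈ 61.8 mm

Secondary compression: S_s = C_α·H/(1+e_p)·log₁₀(t₂/t₁)
S_s = 0.015×7.3/(1+1.03)×log₁₀(37.7/2.7)
    = 0.05394 × 1.145 = 0.06176 m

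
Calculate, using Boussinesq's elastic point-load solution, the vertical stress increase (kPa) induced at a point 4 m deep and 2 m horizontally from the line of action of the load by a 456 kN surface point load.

Δσ_z ≈ 7.79 kPa

Boussinesq vertical stress below a point load on an elastic half-space:
Δσ_z = 3P/(2πz²) · [1 + (r/z)²]^(−5/2)
r/z = 2/4 = 0.5; [1+(r/z)²]^(−5/2) = 0.57243.
Δσ_z = 3×456/(2π×4²) × 0.57243 = 13.608 × 0.57243 = 7.79 kPa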